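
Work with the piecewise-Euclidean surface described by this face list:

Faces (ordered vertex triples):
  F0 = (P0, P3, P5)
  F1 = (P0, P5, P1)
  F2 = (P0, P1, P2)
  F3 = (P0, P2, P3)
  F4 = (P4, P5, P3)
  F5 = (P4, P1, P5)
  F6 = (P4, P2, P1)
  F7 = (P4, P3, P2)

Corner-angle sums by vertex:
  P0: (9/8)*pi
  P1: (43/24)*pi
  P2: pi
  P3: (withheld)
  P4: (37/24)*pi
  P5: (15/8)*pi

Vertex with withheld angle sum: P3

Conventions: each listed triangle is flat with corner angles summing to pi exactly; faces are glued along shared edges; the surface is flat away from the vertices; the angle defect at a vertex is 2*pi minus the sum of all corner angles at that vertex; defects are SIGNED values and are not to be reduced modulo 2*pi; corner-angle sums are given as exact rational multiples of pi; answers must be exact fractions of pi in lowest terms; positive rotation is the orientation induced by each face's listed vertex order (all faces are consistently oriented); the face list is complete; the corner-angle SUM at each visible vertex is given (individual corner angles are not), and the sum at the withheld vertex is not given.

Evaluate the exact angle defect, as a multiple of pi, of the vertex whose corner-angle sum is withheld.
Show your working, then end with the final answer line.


V = 6, E = 12, F = 8; chi = V - E + F = 2
Gauss-Bonnet: total defect = 2*pi*chi = 4*pi; visible defects sum to (8/3)*pi

Answer: defect(P3) = (4/3)*pi


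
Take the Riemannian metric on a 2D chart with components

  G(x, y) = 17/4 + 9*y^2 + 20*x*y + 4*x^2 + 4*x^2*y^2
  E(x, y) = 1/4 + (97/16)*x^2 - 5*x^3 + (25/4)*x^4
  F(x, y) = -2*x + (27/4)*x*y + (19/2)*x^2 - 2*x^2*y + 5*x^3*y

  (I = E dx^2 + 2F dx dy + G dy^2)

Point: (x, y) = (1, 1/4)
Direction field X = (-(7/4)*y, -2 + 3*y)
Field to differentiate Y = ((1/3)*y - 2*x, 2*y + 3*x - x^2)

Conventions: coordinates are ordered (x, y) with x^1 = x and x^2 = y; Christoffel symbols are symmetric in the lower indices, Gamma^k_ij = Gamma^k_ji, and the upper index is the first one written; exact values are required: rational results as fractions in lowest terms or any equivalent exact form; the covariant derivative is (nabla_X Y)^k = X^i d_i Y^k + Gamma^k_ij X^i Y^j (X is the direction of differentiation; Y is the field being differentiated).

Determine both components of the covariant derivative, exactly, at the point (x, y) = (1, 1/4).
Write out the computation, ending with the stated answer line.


E = 121/16, F = 159/16, G = 225/16 at the point
E_x = 177/8, E_y = 0, F_x = 343/16, F_y = 39/4, G_x = 27/2, G_y = 53/2
EG - F^2 = 243/32;  g^inv = (32/243) * [[225/16, -159/16], [-159/16, 121/16]]
first-kind symbols [ij,l] = (1/2)(d_i g_jl + d_j g_il - d_l g_ij): [xx,x] = E_x/2 = 177/16, [xx,y] = F_x - E_y/2 = 343/16, [xy,x] = E_y/2 = 0, [xy,y] = G_x/2 = 27/4, [yy,x] = F_y - G_x/2 = 3, [yy,y] = G_y/2 = 53/4
Gamma^x_ij = (G*[ij,x] - F*[ij,y])/(EG - F^2), Gamma^y_ij = (E*[ij,y] - F*[ij,x])/(EG - F^2)
Gamma_xxx = -613/81, Gamma_xxy = -53/6, Gamma_xyy = -1909/162, Gamma_yxx = 1670/243, Gamma_yxy = 121/18, Gamma_yyy = 4505/486
X = (-7/16, -5/4), Y = (-23/12, 5/2) at the point

Answer: (nabla_X Y)^x = 75565/3888, (nabla_X Y)^y = -811307/46656


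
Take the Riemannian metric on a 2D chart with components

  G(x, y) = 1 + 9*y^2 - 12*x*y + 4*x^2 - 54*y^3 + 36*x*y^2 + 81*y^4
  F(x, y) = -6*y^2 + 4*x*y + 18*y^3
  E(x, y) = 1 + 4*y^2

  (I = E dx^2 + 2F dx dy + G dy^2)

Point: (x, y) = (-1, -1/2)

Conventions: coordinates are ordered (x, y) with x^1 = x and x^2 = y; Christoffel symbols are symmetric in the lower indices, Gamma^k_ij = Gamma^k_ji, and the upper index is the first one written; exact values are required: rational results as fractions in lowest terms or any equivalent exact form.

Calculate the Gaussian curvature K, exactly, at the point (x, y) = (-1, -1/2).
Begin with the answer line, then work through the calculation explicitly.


Answer: K = -1024/6561

E = 2, F = -7/4, G = 65/16, EG - F^2 = 81/16 at the point
E_x = 0, E_y = -4, F_x = -2, F_y = 31/2, G_x = 7, G_y = -42
E_yy = 8, F_xy = 4, G_xx = 8
Brioschi: K = (det M1 - det M2) / (EG - F^2)^2 with the standard first/second-derivative matrices M1, M2.
M1 = [[-E_yy/2 + F_xy - G_xx/2, E_x/2, F_x - E_y/2], [F_y - G_x/2, E, F], [G_y/2, F, G]] = [[-4, 0, 0], [12, 2, -7/4], [-21, -7/4, 65/16]]; det M1 = -81/4
M2 = [[0, E_y/2, G_x/2], [E_y/2, E, F], [G_x/2, F, G]] = [[0, -2, 7/2], [-2, 2, -7/4], [7/2, -7/4, 65/16]]; det M2 = -65/4
det M1 - det M2 = -4; K = -4 / (81/16)^2 = -1024/6561


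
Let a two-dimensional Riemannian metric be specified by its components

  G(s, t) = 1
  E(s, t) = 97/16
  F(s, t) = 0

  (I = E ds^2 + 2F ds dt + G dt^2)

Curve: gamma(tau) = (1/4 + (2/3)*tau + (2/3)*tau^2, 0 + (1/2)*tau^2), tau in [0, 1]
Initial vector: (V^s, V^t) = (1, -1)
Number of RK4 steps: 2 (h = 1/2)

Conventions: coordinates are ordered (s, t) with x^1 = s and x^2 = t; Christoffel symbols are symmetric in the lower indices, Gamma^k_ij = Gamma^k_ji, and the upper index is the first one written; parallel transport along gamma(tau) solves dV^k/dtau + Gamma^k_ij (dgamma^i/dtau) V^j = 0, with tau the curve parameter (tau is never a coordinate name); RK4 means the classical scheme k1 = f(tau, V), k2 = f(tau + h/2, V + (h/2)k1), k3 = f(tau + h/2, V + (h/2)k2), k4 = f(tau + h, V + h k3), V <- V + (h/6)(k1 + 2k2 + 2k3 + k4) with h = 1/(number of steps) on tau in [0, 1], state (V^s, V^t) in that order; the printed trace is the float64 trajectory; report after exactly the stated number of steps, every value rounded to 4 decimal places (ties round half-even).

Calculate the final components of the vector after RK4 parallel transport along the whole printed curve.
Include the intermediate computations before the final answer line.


gamma'(tau) = (2/3 + (4/3)*tau, tau); f(tau, V)^k = -Gamma^k_ij(gamma(tau)) gamma'^i(tau) V^j; h = 1/2; intermediate values shown to 6 dp
curve data and Christoffel symbols at the stage parameters:
  tau = 0.000000: gamma = (0.250000, 0.000000), gamma' = (0.666667, 0.000000); Gamma_sss = 0.000000, Gamma_sst = 0.000000, Gamma_stt = 0.000000, Gamma_tss = 0.000000, Gamma_tst = 0.000000, Gamma_ttt = 0.000000
  tau = 0.250000: gamma = (0.458333, 0.031250), gamma' = (1.000000, 0.250000); Gamma_sss = 0.000000, Gamma_sst = 0.000000, Gamma_stt = 0.000000, Gamma_tss = 0.000000, Gamma_tst = 0.000000, Gamma_ttt = 0.000000
  tau = 0.500000: gamma = (0.750000, 0.125000), gamma' = (1.333333, 0.500000); Gamma_sss = 0.000000, Gamma_sst = 0.000000, Gamma_stt = 0.000000, Gamma_tss = 0.000000, Gamma_tst = 0.000000, Gamma_ttt = 0.000000
  tau = 0.750000: gamma = (1.125000, 0.281250), gamma' = (1.666667, 0.750000); Gamma_sss = 0.000000, Gamma_sst = 0.000000, Gamma_stt = 0.000000, Gamma_tss = 0.000000, Gamma_tst = 0.000000, Gamma_ttt = 0.000000
  tau = 1.000000: gamma = (1.583333, 0.500000), gamma' = (2.000000, 1.000000); Gamma_sss = 0.000000, Gamma_sst = 0.000000, Gamma_stt = 0.000000, Gamma_tss = 0.000000, Gamma_tst = 0.000000, Gamma_ttt = 0.000000
step 0: V^s = 1.0000, V^t = -1.0000
step 1: k1 = (0.000000, 0.000000), k2 = (0.000000, 0.000000), k3 = (0.000000, 0.000000), k4 = (0.000000, 0.000000); V <- V + (h/6)(k1 + 2k2 + 2k3 + k4): V^s = 1.0000, V^t = -1.0000
step 2: k1 = (0.000000, 0.000000), k2 = (0.000000, 0.000000), k3 = (0.000000, 0.000000), k4 = (0.000000, 0.000000); V <- V + (h/6)(k1 + 2k2 + 2k3 + k4): V^s = 1.0000, V^t = -1.0000

Answer: V^s = 1.0000, V^t = -1.0000


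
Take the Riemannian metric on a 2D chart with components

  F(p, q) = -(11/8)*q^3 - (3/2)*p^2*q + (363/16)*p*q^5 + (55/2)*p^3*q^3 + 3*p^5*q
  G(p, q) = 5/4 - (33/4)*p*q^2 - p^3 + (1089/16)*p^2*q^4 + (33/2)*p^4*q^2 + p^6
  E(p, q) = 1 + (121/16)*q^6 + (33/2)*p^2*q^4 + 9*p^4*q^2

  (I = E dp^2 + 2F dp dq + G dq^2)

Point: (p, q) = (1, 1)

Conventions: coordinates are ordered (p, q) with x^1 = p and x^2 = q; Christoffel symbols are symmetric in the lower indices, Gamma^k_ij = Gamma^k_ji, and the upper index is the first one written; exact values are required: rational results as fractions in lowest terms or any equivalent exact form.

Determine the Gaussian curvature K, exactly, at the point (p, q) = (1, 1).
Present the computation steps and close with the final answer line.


E = 545/16, F = 805/16, G = 1241/16, EG - F^2 = 885/8 at the point
E_p = 69, E_q = 1035/8, F_p = 1875/16, F_q = 3093/16, G_p = 1575/8, G_q = 1155/4
E_qq = 3543/8, F_pq = 5967/16, G_pp = 2865/8
By Brioschi, K is (det M1 - det M2) divided by (EG - F^2) squared.
M1 = [[-E_qq/2 + F_pq - G_pp/2, E_p/2, F_p - E_q/2], [F_q - G_p/2, E, F], [G_q/2, F, G]] = [[-441/16, 69/2, 105/2], [759/8, 545/16, 805/16], [1155/8, 805/16, 1241/16]]; det M1 = -1779453/128
M2 = [[0, E_q/2, G_p/2], [E_q/2, E, F], [G_p/2, F, G]] = [[0, 1035/16, 1575/16], [1035/16, 545/16, 805/16], [1575/16, 805/16, 1241/16]]; det M2 = -1775925/128
det M1 - det M2 = -441/16; K = -441/16 / (885/8)^2 = -196/87025

Answer: K = -196/87025


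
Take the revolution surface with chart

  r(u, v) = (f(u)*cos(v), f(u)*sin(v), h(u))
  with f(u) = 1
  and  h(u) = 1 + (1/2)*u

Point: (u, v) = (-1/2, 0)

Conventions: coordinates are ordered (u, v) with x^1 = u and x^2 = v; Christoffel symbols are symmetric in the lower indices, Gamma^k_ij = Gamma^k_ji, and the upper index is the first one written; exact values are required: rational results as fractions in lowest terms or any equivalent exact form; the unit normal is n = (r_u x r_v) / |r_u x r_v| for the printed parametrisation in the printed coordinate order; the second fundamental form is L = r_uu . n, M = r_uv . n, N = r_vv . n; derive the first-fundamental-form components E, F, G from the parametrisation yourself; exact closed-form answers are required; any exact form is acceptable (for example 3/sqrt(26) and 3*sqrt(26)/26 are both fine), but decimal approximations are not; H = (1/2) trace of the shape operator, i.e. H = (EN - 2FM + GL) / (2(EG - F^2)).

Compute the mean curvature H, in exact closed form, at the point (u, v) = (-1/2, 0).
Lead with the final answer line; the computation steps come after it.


Answer: H = 1/2

f = 1, f' = 0, f'' = 0, h' = 1/2, h'' = 0
E = 1/4, F = 0, G = 1; answer radicand W^2 = 1/4
unnormalised second-form numerators: l = 0, m = 0, n = 1/2; L = l/sqrt(1/4), and similarly M = m/sqrt(W^2), N = n/sqrt(W^2)
H = (E*n - 2*F*m + G*l) / (2*(EG - F^2)*sqrt(W^2)); E*n - 2*F*m + G*l = 1/8, EG - F^2 = 1/4, so H = (1/4)/sqrt(1/4)


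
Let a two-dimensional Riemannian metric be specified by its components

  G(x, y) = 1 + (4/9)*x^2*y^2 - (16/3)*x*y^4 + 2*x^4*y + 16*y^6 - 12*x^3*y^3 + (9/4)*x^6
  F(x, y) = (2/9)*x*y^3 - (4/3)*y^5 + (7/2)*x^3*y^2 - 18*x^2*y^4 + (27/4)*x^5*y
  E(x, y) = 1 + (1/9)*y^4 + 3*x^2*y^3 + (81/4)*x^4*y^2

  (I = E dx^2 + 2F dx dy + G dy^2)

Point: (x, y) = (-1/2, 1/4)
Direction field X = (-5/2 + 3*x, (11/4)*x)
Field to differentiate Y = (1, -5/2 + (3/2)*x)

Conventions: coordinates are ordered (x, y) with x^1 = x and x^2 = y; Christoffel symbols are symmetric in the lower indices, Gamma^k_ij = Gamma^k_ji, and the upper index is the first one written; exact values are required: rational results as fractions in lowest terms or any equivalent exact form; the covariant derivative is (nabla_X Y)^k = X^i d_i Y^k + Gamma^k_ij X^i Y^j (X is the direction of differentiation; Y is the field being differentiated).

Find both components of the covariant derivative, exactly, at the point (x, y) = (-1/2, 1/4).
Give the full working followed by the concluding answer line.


E = 10057/9216, F = -29/288, G = 10/9 at the point
E_x = -87/128, E_y = 899/1152, F_x = 1763/2304, F_y = -97/128, G_x = -31/36, G_y = 13/18
EG - F^2 = 11081/9216;  g^inv = (9216/11081) * [[10/9, 29/288], [29/288, 10057/9216]]
first-kind symbols [ij,l] = (1/2)(d_i g_jl + d_j g_il - d_l g_ij): [xx,x] = E_x/2 = -87/256, [xx,y] = F_x - E_y/2 = 3/8, [xy,x] = E_y/2 = 899/2304, [xy,y] = G_x/2 = -31/72, [yy,x] = F_y - G_x/2 = -377/1152, [yy,y] = G_y/2 = 13/36
Gamma^x_ij = (G*[ij,x] - F*[ij,y])/(EG - F^2), Gamma^y_ij = (E*[ij,y] - F*[ij,x])/(EG - F^2)
Gamma_xxx = -3132/11081, Gamma_xxy = 3596/11081, Gamma_xyy = -3016/11081, Gamma_yxx = 3456/11081, Gamma_yxy = -3968/11081, Gamma_yyy = 3328/11081
X = (-4, -11/8), Y = (1, -13/4) at the point

Answer: (nabla_X Y)^x = 23345/6332, (nabla_X Y)^y = -15938/1583


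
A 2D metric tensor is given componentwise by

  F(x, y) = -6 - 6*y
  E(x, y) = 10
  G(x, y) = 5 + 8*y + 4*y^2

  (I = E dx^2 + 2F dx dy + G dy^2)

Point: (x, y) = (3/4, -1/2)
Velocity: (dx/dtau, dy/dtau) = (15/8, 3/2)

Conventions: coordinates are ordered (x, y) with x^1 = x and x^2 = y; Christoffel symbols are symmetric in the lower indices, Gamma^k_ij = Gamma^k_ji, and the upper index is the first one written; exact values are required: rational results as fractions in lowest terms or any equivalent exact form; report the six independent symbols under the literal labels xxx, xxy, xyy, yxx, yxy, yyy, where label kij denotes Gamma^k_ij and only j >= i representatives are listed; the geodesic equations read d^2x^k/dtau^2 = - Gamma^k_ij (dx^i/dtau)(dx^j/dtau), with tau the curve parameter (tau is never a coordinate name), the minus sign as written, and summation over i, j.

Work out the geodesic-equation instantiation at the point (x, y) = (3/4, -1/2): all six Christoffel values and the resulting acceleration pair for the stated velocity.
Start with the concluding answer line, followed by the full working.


Answer: Gamma_xxx = 0, Gamma_xxy = 0, Gamma_xyy = -6/11, Gamma_yxx = 0, Gamma_yxy = 0, Gamma_yyy = 2/11; accelerations (d^2x/dtau^2, d^2y/dtau^2) = (27/22, -9/22)

E = 10, F = -3, G = 2 at the point
E_x = 0, E_y = 0, F_x = 0, F_y = -6, G_x = 0, G_y = 4
EG - F^2 = 11;  g^inv = (1/11) * [[2, 3], [3, 10]]
first-kind symbols [ij,l] = (1/2)(d_i g_jl + d_j g_il - d_l g_ij): [xx,x] = E_x/2 = 0, [xx,y] = F_x - E_y/2 = 0, [xy,x] = E_y/2 = 0, [xy,y] = G_x/2 = 0, [yy,x] = F_y - G_x/2 = -6, [yy,y] = G_y/2 = 2
Gamma^x_ij = (G*[ij,x] - F*[ij,y])/(EG - F^2), Gamma^y_ij = (E*[ij,y] - F*[ij,x])/(EG - F^2)
Gamma_xxx = 0, Gamma_xxy = 0, Gamma_xyy = -6/11, Gamma_yxx = 0, Gamma_yxy = 0, Gamma_yyy = 2/11
d^2x/dtau^2 = -(Gamma_xxx*(15/8)^2 + 2*Gamma_xxy*(15/8)*(3/2) + Gamma_xyy*(3/2)^2) = 27/22
d^2y/dtau^2 = -(Gamma_yxx*(15/8)^2 + 2*Gamma_yxy*(15/8)*(3/2) + Gamma_yyy*(3/2)^2) = -9/22


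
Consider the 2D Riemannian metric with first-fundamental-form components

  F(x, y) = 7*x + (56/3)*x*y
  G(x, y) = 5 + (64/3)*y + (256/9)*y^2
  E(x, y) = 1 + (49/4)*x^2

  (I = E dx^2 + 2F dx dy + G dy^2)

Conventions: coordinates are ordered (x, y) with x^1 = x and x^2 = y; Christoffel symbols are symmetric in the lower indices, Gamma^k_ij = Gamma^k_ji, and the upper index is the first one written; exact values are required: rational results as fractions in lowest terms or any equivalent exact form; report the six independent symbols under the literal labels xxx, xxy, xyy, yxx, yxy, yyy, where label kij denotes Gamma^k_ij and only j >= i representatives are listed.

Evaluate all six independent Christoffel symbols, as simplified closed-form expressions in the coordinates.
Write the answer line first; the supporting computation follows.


Answer: Gamma_xxx = 441*x/(441*x^2 + 1024*y^2 + 768*y + 180), Gamma_xxy = 0, Gamma_xyy = 672*x/(441*x^2 + 1024*y^2 + 768*y + 180), Gamma_yxx = (672*y + 252)/(441*x^2 + 1024*y^2 + 768*y + 180), Gamma_yxy = 0, Gamma_yyy = (1024*y + 384)/(441*x^2 + 1024*y^2 + 768*y + 180)

E = 1 + (49/4)*x^2; F = 7*x + (56/3)*x*y; G = 5 + (64/3)*y + (256/9)*y^2
Gamma^k_ij = (1/2) g^{kl} (d_i g_jl + d_j g_il - d_l g_ij), with g^inv = (1/(EG-F^2)) [[G, -F], [-F, E]]
first partials: E_x = (49/2)*x, E_y = 0, F_x = 7 + (56/3)*y, F_y = (56/3)*x, G_x = 0, G_y = 64/3 + (512/9)*y
D = EG - F^2 = 5 + (64/3)*y + (256/9)*y^2 + (49/4)*x^2
expanded: Gamma^x_xx = (G E_x - 2F F_x + F E_y)/(2D), Gamma^x_xy = (G E_y - F G_x)/(2D), Gamma^x_yy = (2G F_y - G G_x - F G_y)/(2D), Gamma^y_xx = (2E F_x - E E_y - F E_x)/(2D), Gamma^y_xy = (E G_x - F E_y)/(2D), Gamma^y_yy = (E G_y - 2F F_y + F G_x)/(2D); substitute and cancel common factors


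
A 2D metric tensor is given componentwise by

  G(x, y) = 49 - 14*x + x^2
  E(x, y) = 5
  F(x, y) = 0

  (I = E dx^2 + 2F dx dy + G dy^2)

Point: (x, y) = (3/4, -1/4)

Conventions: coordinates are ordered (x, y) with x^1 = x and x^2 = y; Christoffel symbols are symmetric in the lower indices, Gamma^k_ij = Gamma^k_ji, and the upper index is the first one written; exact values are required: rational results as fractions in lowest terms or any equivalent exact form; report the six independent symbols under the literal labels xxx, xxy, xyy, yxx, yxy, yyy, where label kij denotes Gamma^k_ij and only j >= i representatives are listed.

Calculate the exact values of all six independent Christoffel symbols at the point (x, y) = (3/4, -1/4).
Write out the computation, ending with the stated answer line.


E = 5, F = 0, G = 625/16 at the point
E_x = 0, E_y = 0, F_x = 0, F_y = 0, G_x = -25/2, G_y = 0
EG - F^2 = 3125/16;  g^inv = (16/3125) * [[625/16, 0], [0, 5]]
first-kind symbols [ij,l] = (1/2)(d_i g_jl + d_j g_il - d_l g_ij): [xx,x] = E_x/2 = 0, [xx,y] = F_x - E_y/2 = 0, [xy,x] = E_y/2 = 0, [xy,y] = G_x/2 = -25/4, [yy,x] = F_y - G_x/2 = 25/4, [yy,y] = G_y/2 = 0
Gamma^x_ij = (G*[ij,x] - F*[ij,y])/(EG - F^2), Gamma^y_ij = (E*[ij,y] - F*[ij,x])/(EG - F^2)

Answer: Gamma_xxx = 0, Gamma_xxy = 0, Gamma_xyy = 5/4, Gamma_yxx = 0, Gamma_yxy = -4/25, Gamma_yyy = 0


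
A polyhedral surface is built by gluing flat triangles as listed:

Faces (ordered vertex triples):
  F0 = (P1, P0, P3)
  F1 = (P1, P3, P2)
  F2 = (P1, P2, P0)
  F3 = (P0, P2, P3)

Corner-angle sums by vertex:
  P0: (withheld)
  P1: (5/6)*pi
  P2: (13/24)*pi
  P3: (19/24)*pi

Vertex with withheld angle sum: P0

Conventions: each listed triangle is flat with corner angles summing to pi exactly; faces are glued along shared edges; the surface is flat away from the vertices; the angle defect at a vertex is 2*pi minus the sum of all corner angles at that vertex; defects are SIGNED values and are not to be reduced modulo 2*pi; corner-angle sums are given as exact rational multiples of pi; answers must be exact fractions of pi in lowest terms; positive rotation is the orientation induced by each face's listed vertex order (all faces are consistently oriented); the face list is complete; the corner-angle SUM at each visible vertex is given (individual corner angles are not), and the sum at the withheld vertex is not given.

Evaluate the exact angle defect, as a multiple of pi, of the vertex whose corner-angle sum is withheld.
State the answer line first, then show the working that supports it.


Answer: defect(P0) = pi/6

V = 4, E = 6, F = 4; chi = V - E + F = 2
Gauss-Bonnet: total defect = 2*pi*chi = 4*pi; visible defects sum to (23/6)*pi


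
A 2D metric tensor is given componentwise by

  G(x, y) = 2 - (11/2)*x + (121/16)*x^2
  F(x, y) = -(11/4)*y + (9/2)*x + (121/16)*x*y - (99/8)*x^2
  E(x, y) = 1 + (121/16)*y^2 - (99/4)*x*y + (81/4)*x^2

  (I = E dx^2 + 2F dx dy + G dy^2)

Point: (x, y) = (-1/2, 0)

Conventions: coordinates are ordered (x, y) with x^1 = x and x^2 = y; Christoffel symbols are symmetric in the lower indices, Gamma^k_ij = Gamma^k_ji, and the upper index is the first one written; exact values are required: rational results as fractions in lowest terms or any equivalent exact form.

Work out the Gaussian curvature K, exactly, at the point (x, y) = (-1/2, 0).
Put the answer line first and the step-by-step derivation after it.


Answer: K = -30976/561001

E = 97/16, F = -171/32, G = 425/64, EG - F^2 = 749/64 at the point
E_x = -81/4, E_y = 99/8, F_x = 135/8, F_y = -209/32, G_x = -209/16, G_y = 0
E_yy = 121/8, F_xy = 121/16, G_xx = 121/8
Evaluate Brioschi's two determinant matrices M1, M2 and divide by (EG - F^2)^2.
M1 = [[-E_yy/2 + F_xy - G_xx/2, E_x/2, F_x - E_y/2], [F_y - G_x/2, E, F], [G_y/2, F, G]] = [[-121/16, -81/8, 171/16], [0, 97/16, -171/32], [0, -171/32, 425/64]]; det M1 = -90629/1024
M2 = [[0, E_y/2, G_x/2], [E_y/2, E, F], [G_x/2, F, G]] = [[0, 99/16, -209/32], [99/16, 97/16, -171/32], [-209/32, -171/32, 425/64]]; det M2 = -82885/1024
det M1 - det M2 = -121/16; K = -121/16 / (749/64)^2 = -30976/561001


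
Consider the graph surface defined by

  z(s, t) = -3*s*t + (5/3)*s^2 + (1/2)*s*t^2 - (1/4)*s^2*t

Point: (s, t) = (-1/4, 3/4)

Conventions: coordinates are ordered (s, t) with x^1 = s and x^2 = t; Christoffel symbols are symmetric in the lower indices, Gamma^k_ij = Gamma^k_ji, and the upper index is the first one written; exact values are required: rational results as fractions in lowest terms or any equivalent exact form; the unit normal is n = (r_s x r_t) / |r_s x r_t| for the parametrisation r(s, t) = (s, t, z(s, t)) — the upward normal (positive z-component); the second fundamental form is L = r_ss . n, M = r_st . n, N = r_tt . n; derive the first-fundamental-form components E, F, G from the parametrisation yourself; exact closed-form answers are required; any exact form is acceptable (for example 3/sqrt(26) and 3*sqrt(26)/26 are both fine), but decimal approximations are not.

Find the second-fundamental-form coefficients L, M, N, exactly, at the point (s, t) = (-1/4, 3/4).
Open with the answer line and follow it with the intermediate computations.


Answer: L = 568*sqrt(318289)/318289, M = -408*sqrt(318289)/318289, N = -48*sqrt(318289)/318289

z_s = -65/24, z_t = 35/64, z_ss = 71/24, z_st = -17/8, z_tt = -1/4
E = 4801/576, F = -2275/1536, G = 5321/4096; answer radicand W^2 = 318289/36864
unnormalised second-form numerators: l = 71/24, m = -17/8, n = -1/4; L = l/sqrt(318289/36864), and similarly M = m/sqrt(W^2), N = n/sqrt(W^2)


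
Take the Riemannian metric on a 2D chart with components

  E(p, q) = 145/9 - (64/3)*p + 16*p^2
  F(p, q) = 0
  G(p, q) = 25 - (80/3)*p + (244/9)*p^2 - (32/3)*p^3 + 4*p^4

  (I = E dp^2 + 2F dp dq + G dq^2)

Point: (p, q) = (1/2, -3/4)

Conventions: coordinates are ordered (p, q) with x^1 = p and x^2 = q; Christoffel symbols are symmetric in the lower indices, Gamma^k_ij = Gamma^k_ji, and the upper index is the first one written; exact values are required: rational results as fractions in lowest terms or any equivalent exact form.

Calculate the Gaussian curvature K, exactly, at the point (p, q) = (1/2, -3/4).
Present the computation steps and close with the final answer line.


E = 85/9, F = 0, G = 625/36, EG - F^2 = 53125/324 at the point
E_p = -16/3, E_q = 0, F_p = 0, F_q = 0, G_p = -50/9, G_q = 0
E_qq = 0, F_pq = 0, G_pp = 308/9
Brioschi: K = (det M1 - det M2) / (EG - F^2)^2 with the standard first/second-derivative matrices M1, M2.
M1 = [[-E_qq/2 + F_pq - G_pp/2, E_p/2, F_p - E_q/2], [F_q - G_p/2, E, F], [G_q/2, F, G]] = [[-154/9, -8/3, 0], [25/9, 85/9, 0], [0, 0, 625/36]]; det M1 = -3903125/1458
M2 = [[0, E_q/2, G_p/2], [E_q/2, E, F], [G_p/2, F, G]] = [[0, 0, -25/9], [0, 85/9, 0], [-25/9, 0, 625/36]]; det M2 = -53125/729
det M1 - det M2 = -15625/6; K = -15625/6 / (53125/324)^2 = -17496/180625

Answer: K = -17496/180625


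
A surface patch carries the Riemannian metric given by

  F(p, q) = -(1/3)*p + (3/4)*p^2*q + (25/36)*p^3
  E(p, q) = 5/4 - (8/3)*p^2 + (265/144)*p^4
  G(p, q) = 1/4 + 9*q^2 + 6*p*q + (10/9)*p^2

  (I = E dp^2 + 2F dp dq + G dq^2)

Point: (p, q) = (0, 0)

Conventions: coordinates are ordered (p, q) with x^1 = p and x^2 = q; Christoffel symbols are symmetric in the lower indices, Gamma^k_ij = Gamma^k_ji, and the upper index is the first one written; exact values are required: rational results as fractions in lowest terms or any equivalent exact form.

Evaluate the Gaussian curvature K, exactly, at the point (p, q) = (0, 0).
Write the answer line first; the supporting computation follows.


Answer: K = -32/9

E = 5/4, F = 0, G = 1/4, EG - F^2 = 5/16 at the point
E_p = 0, E_q = 0, F_p = -1/3, F_q = 0, G_p = 0, G_q = 0
E_qq = 0, F_pq = 0, G_pp = 20/9
Apply the Brioschi formula K = (det M1 - det M2)/(EG - F^2)^2 over the derivative matrices of E, F, G.
M1 = [[-E_qq/2 + F_pq - G_pp/2, E_p/2, F_p - E_q/2], [F_q - G_p/2, E, F], [G_q/2, F, G]] = [[-10/9, 0, -1/3], [0, 5/4, 0], [0, 0, 1/4]]; det M1 = -25/72
M2 = [[0, E_q/2, G_p/2], [E_q/2, E, F], [G_p/2, F, G]] = [[0, 0, 0], [0, 5/4, 0], [0, 0, 1/4]]; det M2 = 0
det M1 - det M2 = -25/72; K = -25/72 / (5/16)^2 = -32/9


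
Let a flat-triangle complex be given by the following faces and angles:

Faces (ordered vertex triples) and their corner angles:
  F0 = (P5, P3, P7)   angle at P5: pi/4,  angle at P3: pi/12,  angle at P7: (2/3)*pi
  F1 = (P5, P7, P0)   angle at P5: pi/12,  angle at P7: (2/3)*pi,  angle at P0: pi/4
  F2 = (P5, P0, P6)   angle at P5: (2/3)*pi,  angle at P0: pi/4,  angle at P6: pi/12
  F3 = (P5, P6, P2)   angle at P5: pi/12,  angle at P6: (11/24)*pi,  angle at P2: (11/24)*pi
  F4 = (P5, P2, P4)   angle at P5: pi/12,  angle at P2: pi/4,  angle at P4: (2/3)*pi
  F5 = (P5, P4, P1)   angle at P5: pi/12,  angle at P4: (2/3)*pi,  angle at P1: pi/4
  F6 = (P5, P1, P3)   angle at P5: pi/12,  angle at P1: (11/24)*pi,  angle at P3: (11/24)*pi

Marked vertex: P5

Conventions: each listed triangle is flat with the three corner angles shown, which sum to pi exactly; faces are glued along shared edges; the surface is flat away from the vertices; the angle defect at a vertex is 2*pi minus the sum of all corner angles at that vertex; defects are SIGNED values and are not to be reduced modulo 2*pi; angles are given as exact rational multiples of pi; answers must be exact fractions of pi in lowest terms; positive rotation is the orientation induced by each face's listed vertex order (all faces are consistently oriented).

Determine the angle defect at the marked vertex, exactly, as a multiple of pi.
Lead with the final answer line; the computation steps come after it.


Answer: defect(P5) = (2/3)*pi

Sum of corner angles at P5: (4/3)*pi
defect = 2*pi - (4/3)*pi


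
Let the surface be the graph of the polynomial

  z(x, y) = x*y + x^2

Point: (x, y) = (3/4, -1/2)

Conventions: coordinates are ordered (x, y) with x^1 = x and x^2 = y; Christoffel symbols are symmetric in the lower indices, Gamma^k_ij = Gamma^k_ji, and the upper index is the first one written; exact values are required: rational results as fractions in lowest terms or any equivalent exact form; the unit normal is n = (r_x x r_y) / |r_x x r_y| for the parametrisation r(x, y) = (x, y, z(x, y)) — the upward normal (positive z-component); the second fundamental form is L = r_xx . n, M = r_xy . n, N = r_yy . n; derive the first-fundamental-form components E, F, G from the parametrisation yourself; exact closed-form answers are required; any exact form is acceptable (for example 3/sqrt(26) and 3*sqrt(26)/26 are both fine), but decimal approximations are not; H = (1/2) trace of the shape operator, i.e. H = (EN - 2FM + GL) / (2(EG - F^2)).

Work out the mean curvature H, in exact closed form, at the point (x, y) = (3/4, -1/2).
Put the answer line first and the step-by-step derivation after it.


Answer: H = 52*sqrt(41)/1681

z_x = 1, z_y = 3/4, z_xx = 2, z_xy = 1, z_yy = 0
E = 2, F = 3/4, G = 25/16; answer radicand W^2 = 41/16
unnormalised second-form numerators: l = 2, m = 1, n = 0; L = l/sqrt(41/16), and similarly M = m/sqrt(W^2), N = n/sqrt(W^2)
H = (E*n - 2*F*m + G*l) / (2*(EG - F^2)*sqrt(W^2)); E*n - 2*F*m + G*l = 13/8, EG - F^2 = 41/16, so H = (13/41)/sqrt(41/16)


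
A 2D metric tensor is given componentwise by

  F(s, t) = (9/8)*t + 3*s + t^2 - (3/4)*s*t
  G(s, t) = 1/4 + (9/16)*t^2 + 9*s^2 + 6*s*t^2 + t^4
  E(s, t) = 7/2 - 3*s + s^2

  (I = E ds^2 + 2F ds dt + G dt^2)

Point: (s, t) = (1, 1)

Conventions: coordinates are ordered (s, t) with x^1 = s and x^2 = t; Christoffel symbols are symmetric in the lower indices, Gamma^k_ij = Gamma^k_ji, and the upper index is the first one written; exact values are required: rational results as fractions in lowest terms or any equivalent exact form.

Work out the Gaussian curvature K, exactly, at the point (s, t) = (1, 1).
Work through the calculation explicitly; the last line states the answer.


E = 3/2, F = 35/8, G = 269/16, EG - F^2 = 389/64 at the point
E_s = -1, E_t = 0, F_s = 9/4, F_t = 19/8, G_s = 24, G_t = 137/8
E_tt = 0, F_st = -3/4, G_ss = 18
Brioschi: K = (det M1 - det M2) / (EG - F^2)^2 with the standard first/second-derivative matrices M1, M2.
M1 = [[-E_tt/2 + F_st - G_ss/2, E_s/2, F_s - E_t/2], [F_t - G_s/2, E, F], [G_t/2, F, G]] = [[-39/4, -1/2, 9/4], [-77/8, 3/2, 35/8], [137/16, 35/8, 269/16]]; det M1 = -18083/64
M2 = [[0, E_t/2, G_s/2], [E_t/2, E, F], [G_s/2, F, G]] = [[0, 0, 12], [0, 3/2, 35/8], [12, 35/8, 269/16]]; det M2 = -216
det M1 - det M2 = -4259/64; K = -4259/64 / (389/64)^2 = -272576/151321

Answer: K = -272576/151321


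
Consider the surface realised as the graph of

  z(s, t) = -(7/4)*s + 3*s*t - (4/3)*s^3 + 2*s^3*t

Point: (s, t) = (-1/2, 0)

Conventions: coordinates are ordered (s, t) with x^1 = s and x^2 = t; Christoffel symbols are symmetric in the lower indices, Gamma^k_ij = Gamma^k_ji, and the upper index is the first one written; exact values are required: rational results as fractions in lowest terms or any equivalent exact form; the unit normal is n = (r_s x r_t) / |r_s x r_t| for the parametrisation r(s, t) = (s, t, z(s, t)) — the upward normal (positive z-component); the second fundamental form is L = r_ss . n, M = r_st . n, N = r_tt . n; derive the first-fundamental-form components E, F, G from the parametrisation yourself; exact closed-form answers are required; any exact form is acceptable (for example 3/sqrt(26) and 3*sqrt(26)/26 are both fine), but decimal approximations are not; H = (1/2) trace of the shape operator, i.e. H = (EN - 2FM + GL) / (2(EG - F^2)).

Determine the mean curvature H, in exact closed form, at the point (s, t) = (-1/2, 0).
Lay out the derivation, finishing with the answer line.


z_s = -11/4, z_t = -7/4, z_ss = 4, z_st = 9/2, z_tt = 0
E = 137/16, F = 77/16, G = 65/16; answer radicand W^2 = 93/8
unnormalised second-form numerators: l = 4, m = 9/2, n = 0; L = l/sqrt(93/8), and similarly M = m/sqrt(W^2), N = n/sqrt(W^2)
H = (E*n - 2*F*m + G*l) / (2*(EG - F^2)*sqrt(W^2)); E*n - 2*F*m + G*l = -433/16, EG - F^2 = 93/8, so H = (-433/372)/sqrt(93/8)

Answer: H = -433*sqrt(186)/17298


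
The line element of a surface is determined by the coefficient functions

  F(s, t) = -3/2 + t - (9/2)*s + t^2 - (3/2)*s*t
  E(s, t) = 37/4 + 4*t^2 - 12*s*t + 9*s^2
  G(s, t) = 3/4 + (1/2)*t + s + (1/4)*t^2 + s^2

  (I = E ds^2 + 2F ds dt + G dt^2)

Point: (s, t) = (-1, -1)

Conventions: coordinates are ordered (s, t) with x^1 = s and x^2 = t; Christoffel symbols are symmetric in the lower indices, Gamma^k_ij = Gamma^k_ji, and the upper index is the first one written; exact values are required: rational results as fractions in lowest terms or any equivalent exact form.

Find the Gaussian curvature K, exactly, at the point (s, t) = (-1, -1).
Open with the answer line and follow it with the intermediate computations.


Answer: K = -1096/529

E = 41/4, F = 3/2, G = 1/2, EG - F^2 = 23/8 at the point
E_s = -6, E_t = 4, F_s = -3, F_t = 1/2, G_s = -1, G_t = 0
E_tt = 8, F_st = -3/2, G_ss = 2
Brioschi: K = (det M1 - det M2) / (EG - F^2)^2 with the standard first/second-derivative matrices M1, M2.
M1 = [[-E_tt/2 + F_st - G_ss/2, E_s/2, F_s - E_t/2], [F_t - G_s/2, E, F], [G_t/2, F, G]] = [[-13/2, -3, -5], [1, 41/4, 3/2], [0, 3/2, 1/2]]; det M1 = -395/16
M2 = [[0, E_t/2, G_s/2], [E_t/2, E, F], [G_s/2, F, G]] = [[0, 2, -1/2], [2, 41/4, 3/2], [-1/2, 3/2, 1/2]]; det M2 = -121/16
det M1 - det M2 = -137/8; K = -137/8 / (23/8)^2 = -1096/529


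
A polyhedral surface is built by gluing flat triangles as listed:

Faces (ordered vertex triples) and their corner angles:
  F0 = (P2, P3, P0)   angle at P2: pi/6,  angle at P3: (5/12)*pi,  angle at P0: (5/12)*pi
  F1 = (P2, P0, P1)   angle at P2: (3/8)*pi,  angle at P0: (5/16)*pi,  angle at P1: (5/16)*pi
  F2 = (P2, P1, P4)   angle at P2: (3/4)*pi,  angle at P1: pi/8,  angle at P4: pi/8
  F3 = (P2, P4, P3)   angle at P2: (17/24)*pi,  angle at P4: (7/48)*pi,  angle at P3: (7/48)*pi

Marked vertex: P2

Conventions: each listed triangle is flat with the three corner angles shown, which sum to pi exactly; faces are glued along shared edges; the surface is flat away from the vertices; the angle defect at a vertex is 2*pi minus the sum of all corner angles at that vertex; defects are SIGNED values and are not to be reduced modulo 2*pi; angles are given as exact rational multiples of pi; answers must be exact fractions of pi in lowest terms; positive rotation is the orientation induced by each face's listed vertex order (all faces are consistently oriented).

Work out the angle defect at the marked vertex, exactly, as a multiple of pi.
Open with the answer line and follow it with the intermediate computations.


Answer: defect(P2) = 0

Sum of corner angles at P2: 2*pi
defect = 2*pi - 2*pi


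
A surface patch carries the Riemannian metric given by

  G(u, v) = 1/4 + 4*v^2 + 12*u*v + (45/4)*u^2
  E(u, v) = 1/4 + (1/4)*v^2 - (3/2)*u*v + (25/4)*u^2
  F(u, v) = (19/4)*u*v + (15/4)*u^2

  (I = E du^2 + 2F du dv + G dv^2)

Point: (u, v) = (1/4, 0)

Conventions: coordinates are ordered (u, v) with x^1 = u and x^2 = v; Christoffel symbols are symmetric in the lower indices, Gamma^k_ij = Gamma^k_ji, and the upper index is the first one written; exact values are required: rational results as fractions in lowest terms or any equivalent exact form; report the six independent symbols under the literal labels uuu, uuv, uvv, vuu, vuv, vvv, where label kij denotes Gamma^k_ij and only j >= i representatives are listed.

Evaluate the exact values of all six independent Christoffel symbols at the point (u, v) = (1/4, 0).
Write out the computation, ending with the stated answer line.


E = 41/64, F = 15/64, G = 61/64 at the point
E_u = 25/8, E_v = -3/8, F_u = 15/8, F_v = 19/16, G_u = 45/8, G_v = 3
EG - F^2 = 569/1024;  g^inv = (1024/569) * [[61/64, -15/64], [-15/64, 41/64]]
first-kind symbols [ij,l] = (1/2)(d_i g_jl + d_j g_il - d_l g_ij): [uu,u] = E_u/2 = 25/16, [uu,v] = F_u - E_v/2 = 33/16, [uv,u] = E_v/2 = -3/16, [uv,v] = G_u/2 = 45/16, [vv,u] = F_v - G_u/2 = -13/8, [vv,v] = G_v/2 = 3/2
Gamma^u_ij = (G*[ij,u] - F*[ij,v])/(EG - F^2), Gamma^v_ij = (E*[ij,v] - F*[ij,u])/(EG - F^2)

Answer: Gamma_uuu = 1030/569, Gamma_uuv = -858/569, Gamma_uvv = -1946/569, Gamma_vuu = 978/569, Gamma_vuv = 1890/569, Gamma_vvv = 1374/569


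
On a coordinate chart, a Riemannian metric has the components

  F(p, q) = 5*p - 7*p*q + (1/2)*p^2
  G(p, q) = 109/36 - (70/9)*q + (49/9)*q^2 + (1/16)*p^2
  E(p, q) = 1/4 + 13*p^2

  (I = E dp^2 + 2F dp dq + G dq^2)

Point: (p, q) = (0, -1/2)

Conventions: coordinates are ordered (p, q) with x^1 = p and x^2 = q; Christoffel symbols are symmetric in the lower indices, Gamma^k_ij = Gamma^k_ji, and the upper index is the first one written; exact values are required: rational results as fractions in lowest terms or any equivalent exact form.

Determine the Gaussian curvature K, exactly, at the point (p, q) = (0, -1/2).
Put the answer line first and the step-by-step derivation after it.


Answer: K = -5877/44402

E = 1/4, F = 0, G = 149/18, EG - F^2 = 149/72 at the point
E_p = 0, E_q = 0, F_p = 17/2, F_q = 0, G_p = 0, G_q = -119/9
E_qq = 0, F_pq = -7, G_pp = 1/8
The intrinsic route: Brioschi's K = (det M1 - det M2)/(EG - F^2)^2.
M1 = [[-E_qq/2 + F_pq - G_pp/2, E_p/2, F_p - E_q/2], [F_q - G_p/2, E, F], [G_q/2, F, G]] = [[-113/16, 0, 17/2], [0, 1/4, 0], [-119/18, 0, 149/18]]; det M1 = -653/1152
M2 = [[0, E_q/2, G_p/2], [E_q/2, E, F], [G_p/2, F, G]] = [[0, 0, 0], [0, 1/4, 0], [0, 0, 149/18]]; det M2 = 0
det M1 - det M2 = -653/1152; K = -653/1152 / (149/72)^2 = -5877/44402


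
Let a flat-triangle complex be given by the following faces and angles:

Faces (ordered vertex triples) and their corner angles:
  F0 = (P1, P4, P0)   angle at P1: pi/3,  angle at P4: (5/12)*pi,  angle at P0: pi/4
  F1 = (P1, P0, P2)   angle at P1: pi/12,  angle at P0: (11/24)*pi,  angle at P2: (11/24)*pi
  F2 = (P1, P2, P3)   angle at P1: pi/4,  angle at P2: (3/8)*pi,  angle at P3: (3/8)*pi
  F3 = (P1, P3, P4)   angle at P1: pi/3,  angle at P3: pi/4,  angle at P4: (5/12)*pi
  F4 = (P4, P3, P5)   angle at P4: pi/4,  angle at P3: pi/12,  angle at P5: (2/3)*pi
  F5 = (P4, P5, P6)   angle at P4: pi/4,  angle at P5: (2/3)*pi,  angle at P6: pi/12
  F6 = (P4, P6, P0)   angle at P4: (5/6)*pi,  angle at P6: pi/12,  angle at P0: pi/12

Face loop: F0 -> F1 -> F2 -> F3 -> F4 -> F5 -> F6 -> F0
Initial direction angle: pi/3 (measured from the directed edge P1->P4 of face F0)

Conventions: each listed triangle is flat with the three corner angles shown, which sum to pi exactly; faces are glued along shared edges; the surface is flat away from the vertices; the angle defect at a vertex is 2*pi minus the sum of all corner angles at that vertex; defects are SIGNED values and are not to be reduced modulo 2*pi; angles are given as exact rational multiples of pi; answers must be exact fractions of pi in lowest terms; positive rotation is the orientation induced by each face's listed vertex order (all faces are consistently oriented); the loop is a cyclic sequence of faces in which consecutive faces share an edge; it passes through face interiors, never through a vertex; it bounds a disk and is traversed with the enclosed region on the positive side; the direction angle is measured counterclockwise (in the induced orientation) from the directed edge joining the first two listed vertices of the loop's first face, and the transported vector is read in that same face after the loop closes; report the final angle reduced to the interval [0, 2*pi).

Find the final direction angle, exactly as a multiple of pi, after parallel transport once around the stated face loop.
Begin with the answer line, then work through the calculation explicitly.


Answer: final direction angle = (7/6)*pi

enclosed vertex P1: corner angles sum to pi, defect = 2*pi - pi = pi
enclosed vertex P4: corner angles sum to (13/6)*pi, defect = 2*pi - (13/6)*pi = -pi/6
holonomy = initial angle + sum of enclosed defects (mod 2*pi), positive in the induced orientation
final angle = pi/3 + (5/6)*pi = (7/6)*pi (mod 2*pi)


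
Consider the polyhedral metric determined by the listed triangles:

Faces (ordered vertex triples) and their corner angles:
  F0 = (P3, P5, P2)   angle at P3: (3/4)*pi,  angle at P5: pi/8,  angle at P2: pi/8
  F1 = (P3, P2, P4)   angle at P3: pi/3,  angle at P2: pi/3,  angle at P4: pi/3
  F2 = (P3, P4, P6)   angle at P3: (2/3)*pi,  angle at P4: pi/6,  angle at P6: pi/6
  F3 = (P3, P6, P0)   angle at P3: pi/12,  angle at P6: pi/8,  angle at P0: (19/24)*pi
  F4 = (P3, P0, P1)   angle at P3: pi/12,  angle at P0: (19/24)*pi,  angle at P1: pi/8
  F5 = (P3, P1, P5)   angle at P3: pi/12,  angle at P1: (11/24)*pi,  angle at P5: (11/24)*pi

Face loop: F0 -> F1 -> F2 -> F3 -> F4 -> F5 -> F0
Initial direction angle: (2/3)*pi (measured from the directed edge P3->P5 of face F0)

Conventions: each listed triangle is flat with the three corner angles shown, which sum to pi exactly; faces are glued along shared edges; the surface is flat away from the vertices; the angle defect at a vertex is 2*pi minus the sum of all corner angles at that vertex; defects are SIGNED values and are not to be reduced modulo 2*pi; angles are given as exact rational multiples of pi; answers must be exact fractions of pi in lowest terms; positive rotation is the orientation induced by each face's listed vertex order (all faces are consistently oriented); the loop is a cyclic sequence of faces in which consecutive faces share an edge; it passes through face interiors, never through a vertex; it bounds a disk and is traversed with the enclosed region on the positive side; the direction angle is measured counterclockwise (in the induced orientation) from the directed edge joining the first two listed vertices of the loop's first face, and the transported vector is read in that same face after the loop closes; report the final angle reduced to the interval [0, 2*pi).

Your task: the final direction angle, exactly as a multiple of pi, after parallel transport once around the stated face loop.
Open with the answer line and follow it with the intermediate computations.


Answer: final direction angle = (2/3)*pi

enclosed vertex P3: corner angles sum to 2*pi, defect = 2*pi - 2*pi = 0
by Gauss-Bonnet the loop rotates the vector by the enclosed defect sum (positive orientation, mod 2*pi)
final angle = (2/3)*pi + 0 = (2/3)*pi (mod 2*pi)


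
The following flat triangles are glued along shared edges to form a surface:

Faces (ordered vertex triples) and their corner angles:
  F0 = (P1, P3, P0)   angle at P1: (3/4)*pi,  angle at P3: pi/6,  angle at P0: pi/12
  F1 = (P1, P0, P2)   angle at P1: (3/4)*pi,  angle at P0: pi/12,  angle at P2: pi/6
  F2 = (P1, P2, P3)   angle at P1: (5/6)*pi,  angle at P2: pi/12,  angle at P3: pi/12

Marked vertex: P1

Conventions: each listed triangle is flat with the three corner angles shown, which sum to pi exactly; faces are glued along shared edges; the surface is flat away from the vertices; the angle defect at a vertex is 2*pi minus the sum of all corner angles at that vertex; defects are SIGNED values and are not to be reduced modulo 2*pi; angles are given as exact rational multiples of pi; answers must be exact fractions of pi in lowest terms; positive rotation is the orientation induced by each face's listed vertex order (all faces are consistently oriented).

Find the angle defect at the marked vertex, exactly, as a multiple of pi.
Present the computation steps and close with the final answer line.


Sum of corner angles at P1: (7/3)*pi
defect = 2*pi - (7/3)*pi

Answer: defect(P1) = -pi/3
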